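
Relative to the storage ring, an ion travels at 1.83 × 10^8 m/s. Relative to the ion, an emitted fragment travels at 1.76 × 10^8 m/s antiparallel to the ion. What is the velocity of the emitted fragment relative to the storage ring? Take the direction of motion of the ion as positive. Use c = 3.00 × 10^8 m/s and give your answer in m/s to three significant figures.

+1.09 × 10^7 m/s

In units of c (dividing by 3.00 × 10^8 m/s): v = 0.610, u' = -0.587.
u = (u' + v)/(1 + u'v/c²):
u = (-0.587 + 0.610) / (1 + (-0.587)·0.610) = 0.0233/0.6421 = 0.0363
Converting back: u = 0.0363 × 3.00 × 10^8 m/s.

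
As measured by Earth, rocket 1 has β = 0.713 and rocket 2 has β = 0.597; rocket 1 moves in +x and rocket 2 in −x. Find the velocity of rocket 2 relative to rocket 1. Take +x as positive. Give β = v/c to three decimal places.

β_A = 0.713, β_B = -0.597.
Transform to A's frame with the inverse velocity-addition law: u' = (u − v)/(1 − uv/c²), taking u = β_B and v = β_A.
u' = (-0.597 − 0.713) / (1 − (0.713)(-0.597)) = -1.3100/1.4257 = -0.9189.

β = -0.919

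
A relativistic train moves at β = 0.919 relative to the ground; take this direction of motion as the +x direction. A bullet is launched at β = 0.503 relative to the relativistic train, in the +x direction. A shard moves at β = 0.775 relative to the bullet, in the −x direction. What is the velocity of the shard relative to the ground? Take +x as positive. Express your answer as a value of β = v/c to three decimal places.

β = +0.802

Apply u = (u' + v)/(1 + u'v/c²) successively, working outward toward the ground.
Start: velocity of the relativistic train relative to the ground = 0.9190c.
Compose with the bullet (u' = 0.503 in the relativistic train frame): u_1 = (0.503 + 0.919) / (1 + 0.503·0.919) = 1.4220/1.4623 = 0.9725.
Compose with the shard (u' = -0.775 in the bullet frame): u_2 = (-0.775 + 0.972) / (1 + (-0.775)·0.972) = 0.1975/0.2463 = 0.8016.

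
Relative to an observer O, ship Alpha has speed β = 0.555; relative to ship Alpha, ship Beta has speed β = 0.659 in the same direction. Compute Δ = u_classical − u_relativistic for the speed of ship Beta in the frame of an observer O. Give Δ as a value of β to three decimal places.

Galilean: u_cl = 0.659 + 0.555 = 1.2140.
Relativistic: u_rel = (0.659 + 0.555) / (1 + 0.659·0.555) = 1.2140/1.3657 = 0.8889.
Δ = 1.2140 − 0.8889 = 0.3251.
(The classical prediction exceeds c; the relativistic result does not.)

Δ = 0.325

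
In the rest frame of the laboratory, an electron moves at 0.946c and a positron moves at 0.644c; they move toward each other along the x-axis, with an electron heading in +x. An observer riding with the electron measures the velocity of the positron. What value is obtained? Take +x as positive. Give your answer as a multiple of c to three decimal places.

-0.988c

β_A = 0.946, β_B = -0.644.
Transform to A's frame with the inverse velocity-addition law: u' = (u − v)/(1 − uv/c²), taking u = β_B and v = β_A.
u' = (-0.644 − 0.946) / (1 − (0.946)(-0.644)) = -1.5900/1.6092 = -0.9881.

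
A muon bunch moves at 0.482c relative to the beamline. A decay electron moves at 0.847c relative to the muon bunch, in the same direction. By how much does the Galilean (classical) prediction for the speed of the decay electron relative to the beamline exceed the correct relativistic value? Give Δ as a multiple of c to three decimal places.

Δ = 0.385c

Galilean: u_cl = 0.847 + 0.482 = 1.3290.
Relativistic: u_rel = (0.847 + 0.482) / (1 + 0.847·0.482) = 1.3290/1.4083 = 0.9437.
Δ = 1.3290 − 0.9437 = 0.3853.
(The classical prediction exceeds c; the relativistic result does not.)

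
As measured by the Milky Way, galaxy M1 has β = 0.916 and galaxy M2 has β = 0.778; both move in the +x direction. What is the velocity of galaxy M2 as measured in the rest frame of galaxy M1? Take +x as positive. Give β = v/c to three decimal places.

β_A = 0.916, β_B = 0.778.
Transform to A's frame with the inverse velocity-addition law: u' = (u − v)/(1 − uv/c²), taking u = β_B and v = β_A.
u' = (0.778 − 0.916) / (1 − (0.916)(0.778)) = -0.1380/0.2874 = -0.4802.

β = -0.480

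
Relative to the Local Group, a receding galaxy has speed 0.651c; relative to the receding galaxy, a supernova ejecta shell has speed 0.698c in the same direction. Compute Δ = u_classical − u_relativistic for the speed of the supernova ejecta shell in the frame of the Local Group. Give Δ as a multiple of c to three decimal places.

Δ = 0.421c

Galilean: u_cl = 0.698 + 0.651 = 1.3490.
Relativistic: u_rel = (0.698 + 0.651) / (1 + 0.698·0.651) = 1.3490/1.4544 = 0.9275.
Δ = 1.3490 − 0.9275 = 0.4215.
(The classical prediction exceeds c; the relativistic result does not.)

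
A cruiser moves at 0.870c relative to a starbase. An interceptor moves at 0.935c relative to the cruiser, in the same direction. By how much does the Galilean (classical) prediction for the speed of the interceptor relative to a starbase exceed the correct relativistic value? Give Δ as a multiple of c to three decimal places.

Galilean: u_cl = 0.935 + 0.870 = 1.8050.
Relativistic: u_rel = (0.935 + 0.870) / (1 + 0.935·0.870) = 1.8050/1.8135 = 0.9953.
Δ = 1.8050 − 0.9953 = 0.8097.
(The classical prediction exceeds c; the relativistic result does not.)

Δ = 0.810c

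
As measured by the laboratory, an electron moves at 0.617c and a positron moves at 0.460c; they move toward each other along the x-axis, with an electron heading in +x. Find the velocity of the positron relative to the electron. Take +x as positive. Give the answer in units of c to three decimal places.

-0.839c

β_A = 0.617, β_B = -0.460.
Transform to A's frame with the inverse velocity-addition law: u' = (u − v)/(1 − uv/c²), taking u = β_B and v = β_A.
u' = (-0.460 − 0.617) / (1 − (0.617)(-0.460)) = -1.0770/1.2838 = -0.8389.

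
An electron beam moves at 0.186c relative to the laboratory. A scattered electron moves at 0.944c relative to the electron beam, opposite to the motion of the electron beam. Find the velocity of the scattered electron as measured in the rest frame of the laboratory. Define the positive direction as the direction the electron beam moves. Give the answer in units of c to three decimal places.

-0.919c

With v = 0.186 and u' = -0.944 (in units of c),
u = (u' + v)/(1 + u'v/c²):
u = (-0.944 + 0.186) / (1 + (-0.944)·0.186) = -0.7580/0.8244 = -0.9194
(Galilean addition would give -0.758c.)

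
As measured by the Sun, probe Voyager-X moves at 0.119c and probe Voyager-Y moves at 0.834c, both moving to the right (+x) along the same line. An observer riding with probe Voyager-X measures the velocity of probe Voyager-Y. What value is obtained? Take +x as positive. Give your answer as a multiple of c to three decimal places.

+0.794c

β_A = 0.119, β_B = 0.834.
Transform to A's frame with the inverse velocity-addition law: u' = (u − v)/(1 − uv/c²), taking u = β_B and v = β_A.
u' = (0.834 − 0.119) / (1 − (0.119)(0.834)) = 0.7150/0.9008 = 0.7938.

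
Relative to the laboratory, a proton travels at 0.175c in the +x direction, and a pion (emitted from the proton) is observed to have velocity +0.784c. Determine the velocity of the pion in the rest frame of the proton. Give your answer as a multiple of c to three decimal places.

+0.706c

Invert the composition law: u' = (u − v)/(1 − uv/c²).
u' = (0.784 − 0.175) / (1 − (0.784)(0.175)) = 0.6090/0.8628 = 0.7058.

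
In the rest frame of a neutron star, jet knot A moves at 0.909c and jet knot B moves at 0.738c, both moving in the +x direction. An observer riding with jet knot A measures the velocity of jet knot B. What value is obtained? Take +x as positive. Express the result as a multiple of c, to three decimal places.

-0.520c

β_A = 0.909, β_B = 0.738.
Transform to A's frame with the inverse velocity-addition law: u' = (u − v)/(1 − uv/c²), taking u = β_B and v = β_A.
u' = (0.738 − 0.909) / (1 − (0.909)(0.738)) = -0.1710/0.3292 = -0.5195.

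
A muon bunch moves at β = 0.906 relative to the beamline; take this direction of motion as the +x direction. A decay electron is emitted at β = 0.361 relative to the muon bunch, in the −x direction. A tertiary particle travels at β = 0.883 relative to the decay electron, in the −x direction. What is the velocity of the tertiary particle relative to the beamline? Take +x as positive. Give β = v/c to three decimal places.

Apply u = (u' + v)/(1 + u'v/c²) successively, working outward toward the beamline.
Start: velocity of the muon bunch relative to the beamline = 0.9060c.
Compose with the decay electron (u' = -0.361 in the muon bunch frame): u_1 = (-0.361 + 0.906) / (1 + (-0.361)·0.906) = 0.5450/0.6729 = 0.8099.
Compose with the tertiary particle (u' = -0.883 in the decay electron frame): u_2 = (-0.883 + 0.810) / (1 + (-0.883)·0.810) = -0.0731/0.2849 = -0.2567.

β = -0.257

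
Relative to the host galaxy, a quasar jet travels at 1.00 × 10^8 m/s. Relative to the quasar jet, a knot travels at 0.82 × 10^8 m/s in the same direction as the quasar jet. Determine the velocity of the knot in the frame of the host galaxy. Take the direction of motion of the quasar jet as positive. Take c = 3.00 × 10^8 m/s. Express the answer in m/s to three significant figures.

In units of c (dividing by 3.00 × 10^8 m/s): v = 0.333, u' = 0.273.
u = (u' + v)/(1 + u'v/c²):
u = (0.273 + 0.333) / (1 + 0.273·0.333) = 0.6067/1.0911 = 0.5560
Converting back: u = 0.5560 × 3.00 × 10^8 m/s.

1.67 × 10^8 m/s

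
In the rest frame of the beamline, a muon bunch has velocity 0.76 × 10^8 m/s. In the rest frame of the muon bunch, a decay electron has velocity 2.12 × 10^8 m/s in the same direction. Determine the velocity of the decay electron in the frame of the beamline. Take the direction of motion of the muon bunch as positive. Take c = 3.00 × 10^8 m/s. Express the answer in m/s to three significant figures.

2.44 × 10^8 m/s

In units of c (dividing by 3.00 × 10^8 m/s): v = 0.253, u' = 0.707.
u = (u' + v)/(1 + u'v/c²):
u = (0.707 + 0.253) / (1 + 0.707·0.253) = 0.9600/1.1790 = 0.8142
Converting back: u = 0.8142 × 3.00 × 10^8 m/s.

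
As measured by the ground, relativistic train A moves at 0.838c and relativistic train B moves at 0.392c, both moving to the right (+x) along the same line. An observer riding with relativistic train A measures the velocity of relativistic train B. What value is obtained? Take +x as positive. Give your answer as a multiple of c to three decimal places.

β_A = 0.838, β_B = 0.392.
Transform to A's frame with the inverse velocity-addition law: u' = (u − v)/(1 − uv/c²), taking u = β_B and v = β_A.
u' = (0.392 − 0.838) / (1 − (0.838)(0.392)) = -0.4460/0.6715 = -0.6642.

-0.664c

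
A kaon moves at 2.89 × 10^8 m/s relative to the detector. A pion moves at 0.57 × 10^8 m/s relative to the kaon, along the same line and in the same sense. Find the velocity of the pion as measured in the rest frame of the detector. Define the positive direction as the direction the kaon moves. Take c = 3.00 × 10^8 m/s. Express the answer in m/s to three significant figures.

In units of c (dividing by 3.00 × 10^8 m/s): v = 0.963, u' = 0.190.
u = (u' + v)/(1 + u'v/c²):
u = (0.190 + 0.963) / (1 + 0.190·0.963) = 1.1533/1.1830 = 0.9749
(Galilean addition would give +1.153c, exceeding c.)
Converting back: u = 0.9749 × 3.00 × 10^8 m/s.

2.92 × 10^8 m/s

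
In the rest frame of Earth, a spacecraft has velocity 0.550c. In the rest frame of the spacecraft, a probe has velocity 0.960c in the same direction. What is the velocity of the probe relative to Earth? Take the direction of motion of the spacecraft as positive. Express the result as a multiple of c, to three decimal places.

With v = 0.550 and u' = 0.960 (in units of c),
u = (u' + v)/(1 + u'v/c²):
u = (0.960 + 0.550) / (1 + 0.960·0.550) = 1.5100/1.5280 = 0.9882

0.988c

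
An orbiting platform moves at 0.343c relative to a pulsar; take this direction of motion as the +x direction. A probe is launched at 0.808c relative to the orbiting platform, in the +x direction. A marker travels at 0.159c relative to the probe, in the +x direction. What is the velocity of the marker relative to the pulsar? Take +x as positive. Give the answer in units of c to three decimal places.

Apply u = (u' + v)/(1 + u'v/c²) successively, working outward toward the pulsar.
Start: velocity of the orbiting platform relative to the pulsar = 0.3430c.
Compose with the probe (u' = 0.808 in the orbiting platform frame): u_1 = (0.808 + 0.343) / (1 + 0.808·0.343) = 1.1510/1.2771 = 0.9012.
Compose with the marker (u' = 0.159 in the probe frame): u_2 = (0.159 + 0.901) / (1 + 0.159·0.901) = 1.0602/1.1433 = 0.9273.

0.927c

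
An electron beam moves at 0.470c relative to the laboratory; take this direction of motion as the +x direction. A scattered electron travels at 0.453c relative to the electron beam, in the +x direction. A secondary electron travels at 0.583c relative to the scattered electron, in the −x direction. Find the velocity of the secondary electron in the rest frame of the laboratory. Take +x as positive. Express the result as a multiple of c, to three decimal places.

+0.320c

Apply u = (u' + v)/(1 + u'v/c²) successively, working outward toward the laboratory.
Start: velocity of the electron beam relative to the laboratory = 0.4700c.
Compose with the scattered electron (u' = 0.453 in the electron beam frame): u_1 = (0.453 + 0.470) / (1 + 0.453·0.470) = 0.9230/1.2129 = 0.7610.
Compose with the secondary electron (u' = -0.583 in the scattered electron frame): u_2 = (-0.583 + 0.761) / (1 + (-0.583)·0.761) = 0.1780/0.5563 = 0.3199.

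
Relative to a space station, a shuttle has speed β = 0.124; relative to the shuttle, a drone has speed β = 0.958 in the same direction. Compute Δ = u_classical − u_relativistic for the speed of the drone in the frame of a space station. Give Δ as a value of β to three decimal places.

Galilean: u_cl = 0.958 + 0.124 = 1.0820.
Relativistic: u_rel = (0.958 + 0.124) / (1 + 0.958·0.124) = 1.0820/1.1188 = 0.9671.
Δ = 1.0820 − 0.9671 = 0.1149.
(The classical prediction exceeds c; the relativistic result does not.)

Δ = 0.115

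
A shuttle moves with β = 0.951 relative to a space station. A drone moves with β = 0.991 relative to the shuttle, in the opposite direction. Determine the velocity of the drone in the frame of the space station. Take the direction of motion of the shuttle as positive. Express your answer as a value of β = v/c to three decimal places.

β = -0.695

With v = 0.951 and u' = -0.991 (in units of c),
u = (u' + v)/(1 + u'v/c²):
u = (-0.991 + 0.951) / (1 + (-0.991)·0.951) = -0.0400/0.0576 = -0.6949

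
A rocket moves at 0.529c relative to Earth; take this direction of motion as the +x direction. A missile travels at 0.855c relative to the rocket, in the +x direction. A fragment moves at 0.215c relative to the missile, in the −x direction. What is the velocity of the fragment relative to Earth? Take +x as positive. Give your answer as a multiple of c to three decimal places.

Apply u = (u' + v)/(1 + u'v/c²) successively, working outward toward Earth.
Start: velocity of the rocket relative to Earth = 0.5290c.
Compose with the missile (u' = 0.855 in the rocket frame): u_1 = (0.855 + 0.529) / (1 + 0.855·0.529) = 1.3840/1.4523 = 0.9530.
Compose with the fragment (u' = -0.215 in the missile frame): u_2 = (-0.215 + 0.953) / (1 + (-0.215)·0.953) = 0.7380/0.7951 = 0.9281.

+0.928c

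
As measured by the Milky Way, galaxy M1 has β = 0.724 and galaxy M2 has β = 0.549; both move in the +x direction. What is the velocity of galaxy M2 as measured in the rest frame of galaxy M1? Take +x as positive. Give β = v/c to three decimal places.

β = -0.290

β_A = 0.724, β_B = 0.549.
Transform to A's frame with the inverse velocity-addition law: u' = (u − v)/(1 − uv/c²), taking u = β_B and v = β_A.
u' = (0.549 − 0.724) / (1 − (0.724)(0.549)) = -0.1750/0.6025 = -0.2904.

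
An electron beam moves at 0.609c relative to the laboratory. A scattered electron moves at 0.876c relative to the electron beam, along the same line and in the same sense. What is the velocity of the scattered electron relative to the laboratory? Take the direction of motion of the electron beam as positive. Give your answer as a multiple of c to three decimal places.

With v = 0.609 and u' = 0.876 (in units of c),
u = (u' + v)/(1 + u'v/c²):
u = (0.876 + 0.609) / (1 + 0.876·0.609) = 1.4850/1.5335 = 0.9684

0.968c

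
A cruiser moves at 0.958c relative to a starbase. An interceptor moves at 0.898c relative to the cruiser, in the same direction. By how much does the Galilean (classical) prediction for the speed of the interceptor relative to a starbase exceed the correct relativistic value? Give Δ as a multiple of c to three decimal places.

Galilean: u_cl = 0.898 + 0.958 = 1.8560.
Relativistic: u_rel = (0.898 + 0.958) / (1 + 0.898·0.958) = 1.8560/1.8603 = 0.9977.
Δ = 1.8560 − 0.9977 = 0.8583.
(The classical prediction exceeds c; the relativistic result does not.)

Δ = 0.858c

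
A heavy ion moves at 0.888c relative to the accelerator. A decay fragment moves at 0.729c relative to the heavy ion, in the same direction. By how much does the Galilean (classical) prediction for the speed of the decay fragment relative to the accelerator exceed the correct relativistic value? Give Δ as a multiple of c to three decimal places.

Δ = 0.635c

Galilean: u_cl = 0.729 + 0.888 = 1.6170.
Relativistic: u_rel = (0.729 + 0.888) / (1 + 0.729·0.888) = 1.6170/1.6474 = 0.9816.
Δ = 1.6170 − 0.9816 = 0.6354.
(The classical prediction exceeds c; the relativistic result does not.)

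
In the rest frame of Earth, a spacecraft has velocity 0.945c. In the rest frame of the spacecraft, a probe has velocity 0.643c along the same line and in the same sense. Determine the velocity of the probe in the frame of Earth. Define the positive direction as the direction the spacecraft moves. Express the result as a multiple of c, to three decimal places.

0.988c

With v = 0.945 and u' = 0.643 (in units of c),
u = (u' + v)/(1 + u'v/c²):
u = (0.643 + 0.945) / (1 + 0.643·0.945) = 1.5880/1.6076 = 0.9878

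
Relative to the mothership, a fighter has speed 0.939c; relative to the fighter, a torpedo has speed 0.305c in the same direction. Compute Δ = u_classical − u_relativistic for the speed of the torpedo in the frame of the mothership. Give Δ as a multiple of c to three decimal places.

Galilean: u_cl = 0.305 + 0.939 = 1.2440.
Relativistic: u_rel = (0.305 + 0.939) / (1 + 0.305·0.939) = 1.2440/1.2864 = 0.9670.
Δ = 1.2440 − 0.9670 = 0.2770.
(The classical prediction exceeds c; the relativistic result does not.)

Δ = 0.277c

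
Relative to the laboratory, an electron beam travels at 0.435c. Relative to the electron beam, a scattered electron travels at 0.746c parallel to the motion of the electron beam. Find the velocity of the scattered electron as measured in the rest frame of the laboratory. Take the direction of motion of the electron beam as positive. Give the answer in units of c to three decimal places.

With v = 0.435 and u' = 0.746 (in units of c),
u = (u' + v)/(1 + u'v/c²):
u = (0.746 + 0.435) / (1 + 0.746·0.435) = 1.1810/1.3245 = 0.8917
(Galilean addition would give +1.181c, exceeding c.)

0.892c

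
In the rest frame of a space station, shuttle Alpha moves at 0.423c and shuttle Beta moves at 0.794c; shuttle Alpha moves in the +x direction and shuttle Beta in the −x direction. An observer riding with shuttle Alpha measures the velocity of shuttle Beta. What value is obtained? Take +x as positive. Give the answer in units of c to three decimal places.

-0.911c

β_A = 0.423, β_B = -0.794.
Transform to A's frame with the inverse velocity-addition law: u' = (u − v)/(1 − uv/c²), taking u = β_B and v = β_A.
u' = (-0.794 − 0.423) / (1 − (0.423)(-0.794)) = -1.2170/1.3359 = -0.9110.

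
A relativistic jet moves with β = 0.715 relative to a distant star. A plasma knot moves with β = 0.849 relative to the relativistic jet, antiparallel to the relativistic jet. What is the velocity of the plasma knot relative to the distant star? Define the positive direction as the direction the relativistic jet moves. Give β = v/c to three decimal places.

β = -0.341

With v = 0.715 and u' = -0.849 (in units of c),
u = (u' + v)/(1 + u'v/c²):
u = (-0.849 + 0.715) / (1 + (-0.849)·0.715) = -0.1340/0.3930 = -0.3410
(Galilean addition would give -0.134c.)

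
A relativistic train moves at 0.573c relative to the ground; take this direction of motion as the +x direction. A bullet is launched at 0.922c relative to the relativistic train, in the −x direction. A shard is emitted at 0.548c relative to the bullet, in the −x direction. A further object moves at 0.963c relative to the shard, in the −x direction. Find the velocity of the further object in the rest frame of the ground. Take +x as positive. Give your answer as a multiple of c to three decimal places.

Apply u = (u' + v)/(1 + u'v/c²) successively, working outward toward the ground.
Start: velocity of the relativistic train relative to the ground = 0.5730c.
Compose with the bullet (u' = -0.922 in the relativistic train frame): u_1 = (-0.922 + 0.573) / (1 + (-0.922)·0.573) = -0.3490/0.4717 = -0.7399.
Compose with the shard (u' = -0.548 in the bullet frame): u_2 = (-0.548 + (-0.740)) / (1 + (-0.548)·(-0.740)) = -1.2879/1.4055 = -0.9163.
Compose with the further object (u' = -0.963 in the shard frame): u_3 = (-0.963 + (-0.916)) / (1 + (-0.963)·(-0.916)) = -1.8793/1.8824 = -0.9984.

-0.998c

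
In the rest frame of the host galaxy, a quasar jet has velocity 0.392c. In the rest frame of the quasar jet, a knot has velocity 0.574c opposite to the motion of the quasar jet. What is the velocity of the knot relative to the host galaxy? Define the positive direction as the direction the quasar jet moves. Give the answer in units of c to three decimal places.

-0.235c

With v = 0.392 and u' = -0.574 (in units of c),
u = (u' + v)/(1 + u'v/c²):
u = (-0.574 + 0.392) / (1 + (-0.574)·0.392) = -0.1820/0.7750 = -0.2348
(Galilean addition would give -0.182c.)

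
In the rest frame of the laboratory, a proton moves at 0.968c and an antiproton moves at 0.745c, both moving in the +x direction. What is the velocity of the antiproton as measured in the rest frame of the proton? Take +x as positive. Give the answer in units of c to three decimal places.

-0.800c

β_A = 0.968, β_B = 0.745.
Transform to A's frame with the inverse velocity-addition law: u' = (u − v)/(1 − uv/c²), taking u = β_B and v = β_A.
u' = (0.745 − 0.968) / (1 − (0.968)(0.745)) = -0.2230/0.2788 = -0.7997.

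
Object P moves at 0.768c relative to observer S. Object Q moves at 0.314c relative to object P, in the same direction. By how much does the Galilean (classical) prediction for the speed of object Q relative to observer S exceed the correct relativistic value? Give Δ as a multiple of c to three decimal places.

Δ = 0.210c

Galilean: u_cl = 0.314 + 0.768 = 1.0820.
Relativistic: u_rel = (0.314 + 0.768) / (1 + 0.314·0.768) = 1.0820/1.2412 = 0.8718.
Δ = 1.0820 − 0.8718 = 0.2102.
(The classical prediction exceeds c; the relativistic result does not.)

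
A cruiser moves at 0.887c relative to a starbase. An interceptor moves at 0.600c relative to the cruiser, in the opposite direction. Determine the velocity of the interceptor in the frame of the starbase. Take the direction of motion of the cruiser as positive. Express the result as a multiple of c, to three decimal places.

With v = 0.887 and u' = -0.600 (in units of c),
u = (u' + v)/(1 + u'v/c²):
u = (-0.600 + 0.887) / (1 + (-0.600)·0.887) = 0.2870/0.4678 = 0.6135

+0.614c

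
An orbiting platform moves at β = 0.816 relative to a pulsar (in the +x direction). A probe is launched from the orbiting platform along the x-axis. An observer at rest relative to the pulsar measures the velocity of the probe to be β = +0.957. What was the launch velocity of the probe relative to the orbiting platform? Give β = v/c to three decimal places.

Invert the composition law: u' = (u − v)/(1 − uv/c²).
u' = (0.957 − 0.816) / (1 − (0.957)(0.816)) = 0.1410/0.2191 = 0.6436.

β = +0.644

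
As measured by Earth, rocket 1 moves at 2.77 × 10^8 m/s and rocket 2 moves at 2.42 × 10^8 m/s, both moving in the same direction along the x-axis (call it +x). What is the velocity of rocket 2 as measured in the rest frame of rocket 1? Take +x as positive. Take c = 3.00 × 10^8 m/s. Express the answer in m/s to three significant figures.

-1.37 × 10^8 m/s

β_A = 0.923, β_B = 0.807 (dividing each by c = 3.00 × 10^8 m/s).
Transform to A's frame with the inverse velocity-addition law: u' = (u − v)/(1 − uv/c²), taking u = β_B and v = β_A.
u' = (0.807 − 0.923) / (1 − (0.923)(0.807)) = -0.1167/0.2552 = -0.4572.
u' = -0.4572 × 3.00 × 10^8 m/s.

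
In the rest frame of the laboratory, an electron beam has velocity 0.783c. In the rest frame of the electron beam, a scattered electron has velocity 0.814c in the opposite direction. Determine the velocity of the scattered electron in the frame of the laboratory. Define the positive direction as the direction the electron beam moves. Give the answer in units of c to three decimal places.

-0.085c

With v = 0.783 and u' = -0.814 (in units of c),
u = (u' + v)/(1 + u'v/c²):
u = (-0.814 + 0.783) / (1 + (-0.814)·0.783) = -0.0310/0.3626 = -0.0855
(Galilean addition would give -0.031c.)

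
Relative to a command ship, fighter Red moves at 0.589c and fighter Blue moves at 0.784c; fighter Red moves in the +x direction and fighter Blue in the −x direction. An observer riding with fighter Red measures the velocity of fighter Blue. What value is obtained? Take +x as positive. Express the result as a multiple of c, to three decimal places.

β_A = 0.589, β_B = -0.784.
Transform to A's frame with the inverse velocity-addition law: u' = (u − v)/(1 − uv/c²), taking u = β_B and v = β_A.
u' = (-0.784 − 0.589) / (1 − (0.589)(-0.784)) = -1.3730/1.4618 = -0.9393.

-0.939c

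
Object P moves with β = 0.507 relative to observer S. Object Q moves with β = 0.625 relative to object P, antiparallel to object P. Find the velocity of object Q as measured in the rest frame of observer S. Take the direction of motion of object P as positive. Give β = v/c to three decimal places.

β = -0.173

With v = 0.507 and u' = -0.625 (in units of c),
u = (u' + v)/(1 + u'v/c²):
u = (-0.625 + 0.507) / (1 + (-0.625)·0.507) = -0.1180/0.6831 = -0.1727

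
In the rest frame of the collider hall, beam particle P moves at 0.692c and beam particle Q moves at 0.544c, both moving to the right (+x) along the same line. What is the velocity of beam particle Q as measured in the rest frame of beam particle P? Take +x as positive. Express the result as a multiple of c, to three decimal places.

-0.237c

β_A = 0.692, β_B = 0.544.
Transform to A's frame with the inverse velocity-addition law: u' = (u − v)/(1 − uv/c²), taking u = β_B and v = β_A.
u' = (0.544 − 0.692) / (1 − (0.692)(0.544)) = -0.1480/0.6236 = -0.2373.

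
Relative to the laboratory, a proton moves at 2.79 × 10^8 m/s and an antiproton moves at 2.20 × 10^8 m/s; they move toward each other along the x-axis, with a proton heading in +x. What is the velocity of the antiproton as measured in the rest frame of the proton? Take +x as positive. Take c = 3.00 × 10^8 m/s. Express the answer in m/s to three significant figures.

-2.97 × 10^8 m/s

β_A = 0.930, β_B = -0.733 (dividing each by c = 3.00 × 10^8 m/s).
Transform to A's frame with the inverse velocity-addition law: u' = (u − v)/(1 − uv/c²), taking u = β_B and v = β_A.
u' = (-0.733 − 0.930) / (1 − (0.930)(-0.733)) = -1.6633/1.6820 = -0.9889.
u' = -0.9889 × 3.00 × 10^8 m/s.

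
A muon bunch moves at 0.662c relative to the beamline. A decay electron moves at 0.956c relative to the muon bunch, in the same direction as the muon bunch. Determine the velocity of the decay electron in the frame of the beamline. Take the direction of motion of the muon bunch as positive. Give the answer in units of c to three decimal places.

0.991c

With v = 0.662 and u' = 0.956 (in units of c),
u = (u' + v)/(1 + u'v/c²):
u = (0.956 + 0.662) / (1 + 0.956·0.662) = 1.6180/1.6329 = 0.9909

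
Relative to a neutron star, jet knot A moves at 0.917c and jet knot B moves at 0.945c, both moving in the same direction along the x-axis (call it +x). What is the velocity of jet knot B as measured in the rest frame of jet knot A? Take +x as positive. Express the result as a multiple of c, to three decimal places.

β_A = 0.917, β_B = 0.945.
Transform to A's frame with the inverse velocity-addition law: u' = (u − v)/(1 − uv/c²), taking u = β_B and v = β_A.
u' = (0.945 − 0.917) / (1 − (0.917)(0.945)) = 0.0280/0.1334 = 0.2098.

+0.210c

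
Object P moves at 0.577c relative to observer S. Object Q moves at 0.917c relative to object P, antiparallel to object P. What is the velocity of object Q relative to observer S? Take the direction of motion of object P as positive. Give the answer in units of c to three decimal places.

With v = 0.577 and u' = -0.917 (in units of c),
u = (u' + v)/(1 + u'v/c²):
u = (-0.917 + 0.577) / (1 + (-0.917)·0.577) = -0.3400/0.4709 = -0.7220
(Galilean addition would give -0.340c.)

-0.722c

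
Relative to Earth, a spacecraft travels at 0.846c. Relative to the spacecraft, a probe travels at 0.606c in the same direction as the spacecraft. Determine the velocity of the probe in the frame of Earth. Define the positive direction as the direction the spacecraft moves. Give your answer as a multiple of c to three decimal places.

0.960c

With v = 0.846 and u' = 0.606 (in units of c),
u = (u' + v)/(1 + u'v/c²):
u = (0.606 + 0.846) / (1 + 0.606·0.846) = 1.4520/1.5127 = 0.9599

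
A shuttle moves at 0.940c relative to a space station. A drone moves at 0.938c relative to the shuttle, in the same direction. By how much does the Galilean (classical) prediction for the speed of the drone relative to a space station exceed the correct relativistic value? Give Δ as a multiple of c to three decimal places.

Galilean: u_cl = 0.938 + 0.940 = 1.8780.
Relativistic: u_rel = (0.938 + 0.940) / (1 + 0.938·0.940) = 1.8780/1.8817 = 0.9980.
Δ = 1.8780 − 0.9980 = 0.8800.
(The classical prediction exceeds c; the relativistic result does not.)

Δ = 0.880c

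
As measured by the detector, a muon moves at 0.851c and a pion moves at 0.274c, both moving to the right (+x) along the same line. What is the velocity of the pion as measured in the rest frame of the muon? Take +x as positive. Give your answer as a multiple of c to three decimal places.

-0.752c

β_A = 0.851, β_B = 0.274.
Transform to A's frame with the inverse velocity-addition law: u' = (u − v)/(1 − uv/c²), taking u = β_B and v = β_A.
u' = (0.274 − 0.851) / (1 − (0.851)(0.274)) = -0.5770/0.7668 = -0.7525.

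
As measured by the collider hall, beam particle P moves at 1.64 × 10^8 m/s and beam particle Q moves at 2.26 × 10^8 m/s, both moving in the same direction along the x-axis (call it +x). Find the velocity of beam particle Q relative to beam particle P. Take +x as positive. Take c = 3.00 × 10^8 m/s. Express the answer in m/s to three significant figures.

+1.05 × 10^8 m/s

β_A = 0.547, β_B = 0.753 (dividing each by c = 3.00 × 10^8 m/s).
Transform to A's frame with the inverse velocity-addition law: u' = (u − v)/(1 − uv/c²), taking u = β_B and v = β_A.
u' = (0.753 − 0.547) / (1 − (0.547)(0.753)) = 0.2067/0.5882 = 0.3514.
u' = 0.3514 × 3.00 × 10^8 m/s.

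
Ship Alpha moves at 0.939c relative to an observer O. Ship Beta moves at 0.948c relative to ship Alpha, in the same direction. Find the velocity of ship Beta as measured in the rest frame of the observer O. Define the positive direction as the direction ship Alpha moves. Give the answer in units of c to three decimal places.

With v = 0.939 and u' = 0.948 (in units of c),
u = (u' + v)/(1 + u'v/c²):
u = (0.948 + 0.939) / (1 + 0.948·0.939) = 1.8870/1.8902 = 0.9983
(Galilean addition would give +1.887c, exceeding c.)

0.998c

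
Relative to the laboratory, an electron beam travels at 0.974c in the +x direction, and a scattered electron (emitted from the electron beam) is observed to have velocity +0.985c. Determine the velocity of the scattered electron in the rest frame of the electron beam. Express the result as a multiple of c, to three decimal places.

+0.271c

Invert the composition law: u' = (u − v)/(1 − uv/c²).
u' = (0.985 − 0.974) / (1 − (0.985)(0.974)) = 0.0110/0.0406 = 0.2709.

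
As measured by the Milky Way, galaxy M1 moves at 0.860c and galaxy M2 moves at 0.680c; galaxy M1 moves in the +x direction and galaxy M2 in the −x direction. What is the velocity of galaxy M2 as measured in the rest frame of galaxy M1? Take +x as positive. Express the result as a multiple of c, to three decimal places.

-0.972c

β_A = 0.860, β_B = -0.680.
Transform to A's frame with the inverse velocity-addition law: u' = (u − v)/(1 − uv/c²), taking u = β_B and v = β_A.
u' = (-0.680 − 0.860) / (1 − (0.860)(-0.680)) = -1.5400/1.5848 = -0.9717.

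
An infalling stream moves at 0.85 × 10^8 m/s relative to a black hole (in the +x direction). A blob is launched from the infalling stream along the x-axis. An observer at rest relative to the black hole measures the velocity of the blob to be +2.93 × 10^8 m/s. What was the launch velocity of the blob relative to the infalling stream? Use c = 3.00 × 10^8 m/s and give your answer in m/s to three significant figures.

v = 0.283c, u = 0.977c.
Invert the composition law: u' = (u − v)/(1 − uv/c²).
u' = (0.977 − 0.283) / (1 − (0.977)(0.283)) = 0.6933/0.7233 = 0.9586.
u' = 0.9586 × 3.00 × 10^8 m/s.

+2.88 × 10^8 m/s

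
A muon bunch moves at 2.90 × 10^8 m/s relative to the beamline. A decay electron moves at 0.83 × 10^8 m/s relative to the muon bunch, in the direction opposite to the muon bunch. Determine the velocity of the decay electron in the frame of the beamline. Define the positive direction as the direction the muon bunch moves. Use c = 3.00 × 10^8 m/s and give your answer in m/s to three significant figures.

In units of c (dividing by 3.00 × 10^8 m/s): v = 0.967, u' = -0.277.
u = (u' + v)/(1 + u'v/c²):
u = (-0.277 + 0.967) / (1 + (-0.277)·0.967) = 0.6900/0.7326 = 0.9419
(Galilean addition would give +0.690c.)
Converting back: u = 0.9419 × 3.00 × 10^8 m/s.

+2.83 × 10^8 m/s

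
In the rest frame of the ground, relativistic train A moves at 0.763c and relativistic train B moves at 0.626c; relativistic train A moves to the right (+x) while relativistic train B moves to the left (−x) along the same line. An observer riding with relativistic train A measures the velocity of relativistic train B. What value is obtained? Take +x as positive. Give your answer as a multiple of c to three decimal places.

-0.940c

β_A = 0.763, β_B = -0.626.
Transform to A's frame with the inverse velocity-addition law: u' = (u − v)/(1 − uv/c²), taking u = β_B and v = β_A.
u' = (-0.626 − 0.763) / (1 − (0.763)(-0.626)) = -1.3890/1.4776 = -0.9400.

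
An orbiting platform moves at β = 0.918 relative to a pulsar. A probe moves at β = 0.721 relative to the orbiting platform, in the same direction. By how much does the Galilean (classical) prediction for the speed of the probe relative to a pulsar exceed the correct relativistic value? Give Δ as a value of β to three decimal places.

Galilean: u_cl = 0.721 + 0.918 = 1.6390.
Relativistic: u_rel = (0.721 + 0.918) / (1 + 0.721·0.918) = 1.6390/1.6619 = 0.9862.
Δ = 1.6390 − 0.9862 = 0.6528.
(The classical prediction exceeds c; the relativistic result does not.)

Δ = 0.653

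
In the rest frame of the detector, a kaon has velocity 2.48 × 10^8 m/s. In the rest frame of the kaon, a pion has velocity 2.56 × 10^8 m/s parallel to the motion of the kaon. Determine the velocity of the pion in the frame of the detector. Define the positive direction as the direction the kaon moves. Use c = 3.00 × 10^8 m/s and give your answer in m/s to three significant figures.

In units of c (dividing by 3.00 × 10^8 m/s): v = 0.827, u' = 0.853.
u = (u' + v)/(1 + u'v/c²):
u = (0.853 + 0.827) / (1 + 0.853·0.827) = 1.6800/1.7054 = 0.9851
(Galilean addition would give +1.680c, exceeding c.)
Converting back: u = 0.9851 × 3.00 × 10^8 m/s.

2.96 × 10^8 m/s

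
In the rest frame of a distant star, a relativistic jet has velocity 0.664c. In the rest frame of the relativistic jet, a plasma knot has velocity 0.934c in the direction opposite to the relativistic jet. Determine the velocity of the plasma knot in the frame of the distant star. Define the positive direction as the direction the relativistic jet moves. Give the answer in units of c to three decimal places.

-0.711c

With v = 0.664 and u' = -0.934 (in units of c),
u = (u' + v)/(1 + u'v/c²):
u = (-0.934 + 0.664) / (1 + (-0.934)·0.664) = -0.2700/0.3798 = -0.7109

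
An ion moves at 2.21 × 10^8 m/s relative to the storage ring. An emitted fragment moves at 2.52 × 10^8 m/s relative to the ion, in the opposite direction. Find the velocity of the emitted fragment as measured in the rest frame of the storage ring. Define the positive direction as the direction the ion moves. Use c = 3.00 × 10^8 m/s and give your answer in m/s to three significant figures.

-8.13 × 10^7 m/s

In units of c (dividing by 3.00 × 10^8 m/s): v = 0.737, u' = -0.840.
u = (u' + v)/(1 + u'v/c²):
u = (-0.840 + 0.737) / (1 + (-0.840)·0.737) = -0.1033/0.3812 = -0.2711
Converting back: u = -0.2711 × 3.00 × 10^8 m/s.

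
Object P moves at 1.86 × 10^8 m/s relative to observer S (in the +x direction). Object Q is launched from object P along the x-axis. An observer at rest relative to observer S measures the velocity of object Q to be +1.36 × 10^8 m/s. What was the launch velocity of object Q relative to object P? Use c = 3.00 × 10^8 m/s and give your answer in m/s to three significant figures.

-6.95 × 10^7 m/s

v = 0.620c, u = 0.453c.
Invert the composition law: u' = (u − v)/(1 − uv/c²).
u' = (0.453 − 0.620) / (1 − (0.453)(0.620)) = -0.1667/0.7189 = -0.2318.
u' = -0.2318 × 3.00 × 10^8 m/s.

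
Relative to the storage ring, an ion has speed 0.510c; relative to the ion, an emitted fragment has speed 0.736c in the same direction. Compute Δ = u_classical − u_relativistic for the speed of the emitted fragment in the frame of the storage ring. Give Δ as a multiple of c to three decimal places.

Δ = 0.340c

Galilean: u_cl = 0.736 + 0.510 = 1.2460.
Relativistic: u_rel = (0.736 + 0.510) / (1 + 0.736·0.510) = 1.2460/1.3754 = 0.9059.
Δ = 1.2460 − 0.9059 = 0.3401.
(The classical prediction exceeds c; the relativistic result does not.)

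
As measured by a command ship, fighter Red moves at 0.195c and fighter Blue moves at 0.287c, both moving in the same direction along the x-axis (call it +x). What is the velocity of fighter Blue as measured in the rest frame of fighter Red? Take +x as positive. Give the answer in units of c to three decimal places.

β_A = 0.195, β_B = 0.287.
Transform to A's frame with the inverse velocity-addition law: u' = (u − v)/(1 − uv/c²), taking u = β_B and v = β_A.
u' = (0.287 − 0.195) / (1 − (0.195)(0.287)) = 0.0920/0.9440 = 0.0975.

+0.097c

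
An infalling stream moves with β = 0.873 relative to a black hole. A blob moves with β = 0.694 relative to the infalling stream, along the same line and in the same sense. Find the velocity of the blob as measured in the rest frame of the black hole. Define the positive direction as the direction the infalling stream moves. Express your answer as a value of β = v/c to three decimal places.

β = 0.976

With v = 0.873 and u' = 0.694 (in units of c),
u = (u' + v)/(1 + u'v/c²):
u = (0.694 + 0.873) / (1 + 0.694·0.873) = 1.5670/1.6059 = 0.9758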